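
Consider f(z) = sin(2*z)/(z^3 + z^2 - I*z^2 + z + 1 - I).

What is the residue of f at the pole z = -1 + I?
(-1/5 - 2*I/5)*sin(2 - 2*I)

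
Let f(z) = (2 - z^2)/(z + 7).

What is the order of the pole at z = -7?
Factor the denominator:
  z + 7 = (z + 7)

The numerator P(z) = 2 - z^2 has P(-7) = -47 ≠ 0, so no factor of (z + 7) cancels.
Near z = -7 we can therefore write f(z) = g(z)/(z + 7) with g analytic at -7 and g(-7) ≠ 0 (g is just the numerator).

Hence z = -7 is a pole of order 1.

Final answer: 1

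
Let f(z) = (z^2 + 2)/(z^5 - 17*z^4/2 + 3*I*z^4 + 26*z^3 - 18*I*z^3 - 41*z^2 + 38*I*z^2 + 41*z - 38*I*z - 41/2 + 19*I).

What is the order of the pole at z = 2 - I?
Factor the denominator:
  z^5 - 17*z^4/2 + 3*I*z^4 + 26*z^3 - 18*I*z^3 - 41*z^2 + 38*I*z^2 + 41*z - 38*I*z - 41/2 + 19*I = (z - 2 + I)^4*(z - 1/2 - I)

The numerator P(z) = z^2 + 2 has P(2 - I) = 5 - 4*I ≠ 0, so no factor of (z - 2 + I) cancels.
Near z = 2 - I we can therefore write f(z) = g(z)/(z - 2 + I)^4 with g analytic at 2 - I and g(2 - I) ≠ 0 (g is the numerator divided by the remaining denominator factors).

Hence z = 2 - I is a pole of order 4.

Final answer: 4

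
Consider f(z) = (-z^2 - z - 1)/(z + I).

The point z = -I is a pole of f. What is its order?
Factor the denominator:
  z + I = (z + I)

The numerator P(z) = -z^2 - z - 1 has P(-I) = I ≠ 0, so no factor of (z + I) cancels.
Near z = -I we can therefore write f(z) = g(z)/(z + I) with g analytic at -I and g(-I) ≠ 0 (g is just the numerator).

Hence z = -I is a pole of order 1.

Final answer: 1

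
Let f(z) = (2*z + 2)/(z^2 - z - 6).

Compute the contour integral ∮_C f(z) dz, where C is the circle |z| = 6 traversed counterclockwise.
4*I*pi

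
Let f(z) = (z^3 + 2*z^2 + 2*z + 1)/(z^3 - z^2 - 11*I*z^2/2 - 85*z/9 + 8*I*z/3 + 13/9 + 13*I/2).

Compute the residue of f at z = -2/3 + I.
-19/327 - 9*I/109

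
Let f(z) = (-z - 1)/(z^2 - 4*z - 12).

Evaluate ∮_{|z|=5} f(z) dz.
By the residue theorem, ∮_C f(z) dz = 2πi · (sum of the residues of f at the poles inside |z| = 5).

The denominator factors as (z - 6)*(z + 2), so the singularities of f are simple poles at z = 6, z = -2.
  |6|² = 36 > 25 = 5², so this pole is outside the contour.
  |-2|² = 4 < 25 = 5², so this pole is inside the contour.

With P(z) = -z - 1 and Q(z) = z^2 - 4*z - 12, each pole is simple, so Res(f, z₀) = P(z₀)/Q'(z₀) with Q'(z) = 2*z - 4.
  Res(f, -2) = P(-2)/Q'(-2) = (1)/(-8) = -1/8

∮_C f(z) dz = 2πi · (-1/8) = -I*pi/4

Final answer: -I*pi/4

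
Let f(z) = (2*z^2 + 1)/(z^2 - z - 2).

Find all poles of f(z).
The singularities of f are the zeros of the denominator. Factoring,
  z^2 - z - 2 = (z + 1)*(z - 2)
so the candidates are z = -1, z = 2.

Check the numerator P(z) = 2*z^2 + 1 at each one:
  P(-1) = 3 ≠ 0, so z = -1 is a (simple) pole.
  P(2) = 9 ≠ 0, so z = 2 is a (simple) pole.

Poles of f: {-1, 2}

Final answer: {-1, 2}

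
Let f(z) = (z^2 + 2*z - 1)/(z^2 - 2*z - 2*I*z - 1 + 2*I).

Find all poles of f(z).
The singularities of f are the zeros of the denominator. Factoring,
  z^2 - 2*z - 2*I*z - 1 + 2*I = (z - I)*(z - 2 - I)
so the candidates are z = I, z = 2 + I.

Check the numerator P(z) = z^2 + 2*z - 1 at each one:
  P(I) = -2 + 2*I ≠ 0, so z = I is a (simple) pole.
  P(2 + I) = 6 + 6*I ≠ 0, so z = 2 + I is a (simple) pole.

Poles of f: {I, 2 + I}

Final answer: {I, 2 + I}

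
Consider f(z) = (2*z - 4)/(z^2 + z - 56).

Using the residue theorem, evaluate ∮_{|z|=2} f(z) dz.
By the residue theorem, ∮_C f(z) dz = 2πi · (sum of the residues of f at the poles inside |z| = 2).

The denominator factors as (z - 7)*(z + 8), so the singularities of f are simple poles at z = 7, z = -8.
  |7|² = 49 > 4 = 2², so this pole is outside the contour.
  |-8|² = 64 > 4 = 2², so this pole is outside the contour.

No pole lies inside the contour, so f is analytic on and inside C and the integral is 0 (Cauchy's theorem).

Final answer: 0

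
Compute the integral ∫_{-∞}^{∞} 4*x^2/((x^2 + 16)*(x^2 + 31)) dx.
4*pi*(-4 + sqrt(31))/15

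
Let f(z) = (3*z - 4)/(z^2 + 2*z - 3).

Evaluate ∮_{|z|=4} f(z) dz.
By the residue theorem, ∮_C f(z) dz = 2πi · (sum of the residues of f at the poles inside |z| = 4).

The denominator factors as (z + 3)*(z - 1), so the singularities of f are simple poles at z = -3, z = 1.
  |-3|² = 9 < 16 = 4², so this pole is inside the contour.
  |1|² = 1 < 16 = 4², so this pole is inside the contour.

With P(z) = 3*z - 4 and Q(z) = z^2 + 2*z - 3, each pole is simple, so Res(f, z₀) = P(z₀)/Q'(z₀) with Q'(z) = 2*z + 2.
  Res(f, -3) = P(-3)/Q'(-3) = (-13)/(-4) = 13/4
  Res(f, 1) = P(1)/Q'(1) = (-1)/(4) = -1/4

Sum of residues inside C: 3
∮_C f(z) dz = 2πi · (3) = 6*I*pi

Final answer: 6*I*pi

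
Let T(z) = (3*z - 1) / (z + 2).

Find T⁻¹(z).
Set w = T(z) = (3*z - 1) / (z + 2) and solve for z:
  w*(z + 2) = 3*z - 1
  2*w + z*(w - 3) + 1 = 0
  z*(w - 3) = -2*w - 1
  z = (2*w + 1)/(3 - w)
Renaming the variable, T⁻¹(z) = (2*z + 1)/(-z + 3) = (-2*z - 1)/(z - 3).
(Check: ad - bc = 7 ≠ 0, so T is invertible.)

Final answer: (-2*z - 1)/(z - 3)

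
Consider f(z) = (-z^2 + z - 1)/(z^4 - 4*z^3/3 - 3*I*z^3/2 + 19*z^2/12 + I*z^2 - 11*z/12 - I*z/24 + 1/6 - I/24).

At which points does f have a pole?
The singularities of f are the zeros of the denominator. Factoring,
  z^4 - 4*z^3/3 - 3*I*z^3/2 + 19*z^2/12 + I*z^2 - 11*z/12 - I*z/24 + 1/6 - I/24 = (z + I/2)*(z - 1/2)*(z - 1/2 - 2*I)*(z - 1/3)
so the candidates are z = -I/2, z = 1/2, z = 1/2 + 2*I, z = 1/3.

Check the numerator P(z) = -z^2 + z - 1 at each one:
  P(-I/2) = -3/4 - I/2 ≠ 0, so z = -I/2 is a (simple) pole.
  P(1/2) = -3/4 ≠ 0, so z = 1/2 is a (simple) pole.
  P(1/2 + 2*I) = 13/4 ≠ 0, so z = 1/2 + 2*I is a (simple) pole.
  P(1/3) = -7/9 ≠ 0, so z = 1/3 is a (simple) pole.

Poles of f: {-I/2, 1/3, 1/2, 1/2 + 2*I}

Final answer: {-I/2, 1/3, 1/2, 1/2 + 2*I}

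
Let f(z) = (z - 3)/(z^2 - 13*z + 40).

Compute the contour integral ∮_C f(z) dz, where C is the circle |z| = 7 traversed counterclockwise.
By the residue theorem, ∮_C f(z) dz = 2πi · (sum of the residues of f at the poles inside |z| = 7).

The denominator factors as (z - 8)*(z - 5), so the singularities of f are simple poles at z = 8, z = 5.
  |8|² = 64 > 49 = 7², so this pole is outside the contour.
  |5|² = 25 < 49 = 7², so this pole is inside the contour.

With P(z) = z - 3 and Q(z) = z^2 - 13*z + 40, each pole is simple, so Res(f, z₀) = P(z₀)/Q'(z₀) with Q'(z) = 2*z - 13.
  Res(f, 5) = P(5)/Q'(5) = (2)/(-3) = -2/3

∮_C f(z) dz = 2πi · (-2/3) = -4*I*pi/3

Final answer: -4*I*pi/3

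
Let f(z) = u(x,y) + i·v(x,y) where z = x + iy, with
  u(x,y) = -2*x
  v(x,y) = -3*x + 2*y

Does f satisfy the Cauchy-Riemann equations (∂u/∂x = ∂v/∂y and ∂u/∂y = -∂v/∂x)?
∂u/∂x = -2
∂v/∂y = 2
∂u/∂y = 0
∂v/∂x = -3
∂u/∂x ≠ ∂v/∂y and ∂u/∂y ≠ -∂v/∂x; the Cauchy-Riemann equations are not satisfied, so f is not analytic.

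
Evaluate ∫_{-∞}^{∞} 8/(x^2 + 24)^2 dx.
sqrt(6)*pi/72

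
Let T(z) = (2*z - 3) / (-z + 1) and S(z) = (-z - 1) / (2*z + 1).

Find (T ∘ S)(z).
(T ∘ S)(z) = T(S(z)) = ((2)*S(z) + (-3))/((-1)*S(z) + (1)). Multiply numerator and denominator by 2*z + 1:
  numerator:   (2)*(-z - 1) + (-3)*(2*z + 1) = -8*z - 5
  denominator: (-1)*(-z - 1) + (1)*(2*z + 1) = 3*z + 2
(T ∘ S)(z) = (-8*z - 5)/(3*z + 2)

Final answer: (-8*z - 5)/(3*z + 2)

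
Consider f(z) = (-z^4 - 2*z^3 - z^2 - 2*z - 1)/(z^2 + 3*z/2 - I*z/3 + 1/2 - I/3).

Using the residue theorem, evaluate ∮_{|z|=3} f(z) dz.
pi*(-13/54 - 157*I/36)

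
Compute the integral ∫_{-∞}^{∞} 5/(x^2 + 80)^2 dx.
Let f(z) = 5/(z^2 + 80)^2. The denominator has no real zeros and deg Q - deg P = 4 ≥ 2, so the integral of f over the upper semicircle |z| = R tends to 0 as R → ∞. Closing the contour in the upper half-plane,
  ∫_{-∞}^{∞} f(x) dx = 2πi · Σ Res(f, z_k)  over the poles with Im z_k > 0.

Zeros of the denominator: z^2 + 80 = 0 gives z = ±4*sqrt(5)*I.
Upper half-plane: z = 4*sqrt(5)*I (a pole of order 2).

Write f(z) = g(z)/(z - 4*sqrt(5)*I)^2 with g(z) = 5/(z + 4*sqrt(5)*I)^2. For a double pole, Res(f, z₀) = g'(z₀):
  g'(z) = -10/(z + 4*sqrt(5)*I)^3
  Res(f, 4*sqrt(5)*I) = g'(4*sqrt(5)*I) = -sqrt(5)*I/1280

∫_{-∞}^{∞} f(x) dx = 2πi · (-sqrt(5)*I/1280) = sqrt(5)*pi/640

Final answer: sqrt(5)*pi/640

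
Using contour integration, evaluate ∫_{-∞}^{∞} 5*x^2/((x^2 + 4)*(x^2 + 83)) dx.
Let f(z) = 5*z^2/((z^2 + 4)*(z^2 + 83)). The denominator has no real zeros and deg Q - deg P = 2 ≥ 2, so the integral of f over the upper semicircle |z| = R tends to 0 as R → ∞. Closing the contour in the upper half-plane,
  ∫_{-∞}^{∞} f(x) dx = 2πi · Σ Res(f, z_k)  over the poles with Im z_k > 0.

Zeros of the denominator: z^2 + 83 = 0 gives z = ±sqrt(83)*I; z^2 + 4 = 0 gives z = ±2*I.
Upper half-plane: z = 2*I, z = sqrt(83)*I (simple).

Each pole is a simple zero of Q(z) = z^4 + 87*z^2 + 332, so Res(f, z₀) = P(z₀)/Q'(z₀) with P(z) = 5*z^2, Q'(z) = 4*z^3 + 174*z:
  Res(f, 2*I) = (-20)/(316*I) = 5*I/79
  Res(f, sqrt(83)*I) = (-415)/(-158*sqrt(83)*I) = -5*sqrt(83)*I/158

Sum of residues: 5*I*(2 - sqrt(83))/158
∫_{-∞}^{∞} f(x) dx = 2πi · (5*I*(2 - sqrt(83))/158) = 5*pi*(-2 + sqrt(83))/79

Final answer: 5*pi*(-2 + sqrt(83))/79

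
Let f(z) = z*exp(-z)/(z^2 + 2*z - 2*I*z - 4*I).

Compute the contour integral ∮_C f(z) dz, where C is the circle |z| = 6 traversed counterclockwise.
pi*(-1 + I)*exp(-2*I) + pi*(1 + I)*exp(2)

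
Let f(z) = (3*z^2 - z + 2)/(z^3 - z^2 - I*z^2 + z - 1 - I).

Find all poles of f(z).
The singularities of f are the zeros of the denominator. Factoring,
  z^3 - z^2 - I*z^2 + z - 1 - I = (z - I)*(z + I)*(z - 1 - I)
so the candidates are z = I, z = -I, z = 1 + I.

Check the numerator P(z) = 3*z^2 - z + 2 at each one:
  P(I) = -1 - I ≠ 0, so z = I is a (simple) pole.
  P(-I) = -1 + I ≠ 0, so z = -I is a (simple) pole.
  P(1 + I) = 1 + 5*I ≠ 0, so z = 1 + I is a (simple) pole.

Poles of f: {-I, I, 1 + I}

Final answer: {-I, I, 1 + I}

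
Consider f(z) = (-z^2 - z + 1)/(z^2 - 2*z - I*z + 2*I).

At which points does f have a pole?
The singularities of f are the zeros of the denominator. Factoring,
  z^2 - 2*z - I*z + 2*I = (z - I)*(z - 2)
so the candidates are z = I, z = 2.

Check the numerator P(z) = -z^2 - z + 1 at each one:
  P(I) = 2 - I ≠ 0, so z = I is a (simple) pole.
  P(2) = -5 ≠ 0, so z = 2 is a (simple) pole.

Poles of f: {I, 2}

Final answer: {I, 2}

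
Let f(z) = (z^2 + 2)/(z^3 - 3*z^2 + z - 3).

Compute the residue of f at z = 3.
11/10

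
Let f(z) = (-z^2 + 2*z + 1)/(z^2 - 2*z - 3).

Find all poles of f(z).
{-1, 3}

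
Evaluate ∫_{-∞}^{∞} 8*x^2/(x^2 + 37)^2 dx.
Let f(z) = 8*z^2/(z^2 + 37)^2. The denominator has no real zeros and deg Q - deg P = 2 ≥ 2, so the integral of f over the upper semicircle |z| = R tends to 0 as R → ∞. Closing the contour in the upper half-plane,
  ∫_{-∞}^{∞} f(x) dx = 2πi · Σ Res(f, z_k)  over the poles with Im z_k > 0.

Zeros of the denominator: z^2 + 37 = 0 gives z = ±sqrt(37)*I.
Upper half-plane: z = sqrt(37)*I (a pole of order 2).

Write f(z) = g(z)/(z - sqrt(37)*I)^2 with g(z) = 8*z^2/(z + sqrt(37)*I)^2. For a double pole, Res(f, z₀) = g'(z₀):
  g'(z) = 16*sqrt(37)*I*z/(z + sqrt(37)*I)^3
  Res(f, sqrt(37)*I) = g'(sqrt(37)*I) = -2*sqrt(37)*I/37

∫_{-∞}^{∞} f(x) dx = 2πi · (-2*sqrt(37)*I/37) = 4*sqrt(37)*pi/37

Final answer: 4*sqrt(37)*pi/37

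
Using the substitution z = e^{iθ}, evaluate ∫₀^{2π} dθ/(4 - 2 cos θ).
sqrt(3)*pi/3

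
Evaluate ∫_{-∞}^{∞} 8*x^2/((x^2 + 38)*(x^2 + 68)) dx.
Let f(z) = 8*z^2/((z^2 + 38)*(z^2 + 68)). The denominator has no real zeros and deg Q - deg P = 2 ≥ 2, so the integral of f over the upper semicircle |z| = R tends to 0 as R → ∞. Closing the contour in the upper half-plane,
  ∫_{-∞}^{∞} f(x) dx = 2πi · Σ Res(f, z_k)  over the poles with Im z_k > 0.

Zeros of the denominator: z^2 + 68 = 0 gives z = ±2*sqrt(17)*I; z^2 + 38 = 0 gives z = ±sqrt(38)*I.
Upper half-plane: z = 2*sqrt(17)*I, z = sqrt(38)*I (simple).

Each pole is a simple zero of Q(z) = z^4 + 106*z^2 + 2584, so Res(f, z₀) = P(z₀)/Q'(z₀) with P(z) = 8*z^2, Q'(z) = 4*z^3 + 212*z:
  Res(f, 2*sqrt(17)*I) = (-544)/(-120*sqrt(17)*I) = -4*sqrt(17)*I/15
  Res(f, sqrt(38)*I) = (-304)/(60*sqrt(38)*I) = 2*sqrt(38)*I/15

Sum of residues: 2*I*(-2*sqrt(17) + sqrt(38))/15
∫_{-∞}^{∞} f(x) dx = 2πi · (2*I*(-2*sqrt(17) + sqrt(38))/15) = 4*pi*(-sqrt(38) + 2*sqrt(17))/15

Final answer: 4*pi*(-sqrt(38) + 2*sqrt(17))/15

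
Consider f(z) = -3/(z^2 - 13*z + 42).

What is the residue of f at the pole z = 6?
Write f(z) = P(z)/Q(z) with P(z) = -3 and Q(z) = z^2 - 13*z + 42.
The denominator factors as Q(z) = (z - 6)*(z - 7), so z = 6 is a simple zero of Q and P is analytic there; z = 6 is therefore a simple pole and
  Res(f, z₀) = P(z₀)/Q'(z₀).

Q'(z) = 2*z - 13, so Q'(6) = -1.
P(6) = -3.

Res(f, 6) = (-3)/(-1) = 3

Final answer: 3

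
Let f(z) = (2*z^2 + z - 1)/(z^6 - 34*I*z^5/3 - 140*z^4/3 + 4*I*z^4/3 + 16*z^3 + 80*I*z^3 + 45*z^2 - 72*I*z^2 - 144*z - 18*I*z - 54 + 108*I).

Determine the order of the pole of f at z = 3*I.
Factor the denominator:
  z^6 - 34*I*z^5/3 - 140*z^4/3 + 4*I*z^4/3 + 16*z^3 + 80*I*z^3 + 45*z^2 - 72*I*z^2 - 144*z - 18*I*z - 54 + 108*I = (z - 3*I)^4*(z + 1 - I/3)*(z - 1 + I)

The numerator P(z) = 2*z^2 + z - 1 has P(3*I) = -19 + 3*I ≠ 0, so no factor of (z - 3*I) cancels.
Near z = 3*I we can therefore write f(z) = g(z)/(z - 3*I)^4 with g analytic at 3*I and g(3*I) ≠ 0 (g is the numerator divided by the remaining denominator factors).

Hence z = 3*I is a pole of order 4.

Final answer: 4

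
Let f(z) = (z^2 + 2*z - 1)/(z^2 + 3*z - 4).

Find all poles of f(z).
{-4, 1}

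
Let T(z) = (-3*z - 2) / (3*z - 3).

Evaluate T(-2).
-4/9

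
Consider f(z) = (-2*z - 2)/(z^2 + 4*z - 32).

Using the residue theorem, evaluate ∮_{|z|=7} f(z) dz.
By the residue theorem, ∮_C f(z) dz = 2πi · (sum of the residues of f at the poles inside |z| = 7).

The denominator factors as (z + 8)*(z - 4), so the singularities of f are simple poles at z = -8, z = 4.
  |-8|² = 64 > 49 = 7², so this pole is outside the contour.
  |4|² = 16 < 49 = 7², so this pole is inside the contour.

With P(z) = -2*z - 2 and Q(z) = z^2 + 4*z - 32, each pole is simple, so Res(f, z₀) = P(z₀)/Q'(z₀) with Q'(z) = 2*z + 4.
  Res(f, 4) = P(4)/Q'(4) = (-10)/(12) = -5/6

∮_C f(z) dz = 2πi · (-5/6) = -5*I*pi/3

Final answer: -5*I*pi/3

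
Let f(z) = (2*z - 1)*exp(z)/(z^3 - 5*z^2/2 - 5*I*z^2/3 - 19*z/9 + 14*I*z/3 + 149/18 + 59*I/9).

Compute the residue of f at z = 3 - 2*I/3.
Write f(z) = P(z)/Q(z) with P(z) = (2*z - 1)*exp(z) and Q(z) = z^3 - 5*z^2/2 - 5*I*z^2/3 - 19*z/9 + 14*I*z/3 + 149/18 + 59*I/9.
The denominator factors as Q(z) = (z - 1 - 2*I)*(z + 3/2 - I/3)*(z - 3 + 2*I/3), so z = 3 - 2*I/3 is a simple zero of Q and P is analytic there; z = 3 - 2*I/3 is therefore a simple pole and
  Res(f, z₀) = P(z₀)/Q'(z₀).

Q'(z) = 3*z^2 - 5*z - 10*I*z/3 - 19/9 + 14*I/3, so Q'(3 - 2*I/3) = 19/3 - 14*I.
P(3 - 2*I/3) = (5 - 4*I/3)*exp(3 - 2*I/3).

Res(f, 3 - 2*I/3) = ((5 - 4*I/3)*exp(3 - 2*I/3))/(19/3 - 14*I) = (453/2125 + 554*I/2125)*exp(3 - 2*I/3)

Final answer: (453/2125 + 554*I/2125)*exp(3 - 2*I/3)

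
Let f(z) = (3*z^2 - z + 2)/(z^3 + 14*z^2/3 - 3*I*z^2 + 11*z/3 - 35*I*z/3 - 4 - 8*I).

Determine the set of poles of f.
The singularities of f are the zeros of the denominator. Factoring,
  z^3 + 14*z^2/3 - 3*I*z^2 + 11*z/3 - 35*I*z/3 - 4 - 8*I = (z + 2/3 - 2*I)*(z + 3)*(z + 1 - I)
so the candidates are z = -2/3 + 2*I, z = -3, z = -1 + I.

Check the numerator P(z) = 3*z^2 - z + 2 at each one:
  P(-2/3 + 2*I) = -8 - 10*I ≠ 0, so z = -2/3 + 2*I is a (simple) pole.
  P(-3) = 32 ≠ 0, so z = -3 is a (simple) pole.
  P(-1 + I) = 3 - 7*I ≠ 0, so z = -1 + I is a (simple) pole.

Poles of f: {-3, -1 + I, -2/3 + 2*I}

Final answer: {-3, -1 + I, -2/3 + 2*I}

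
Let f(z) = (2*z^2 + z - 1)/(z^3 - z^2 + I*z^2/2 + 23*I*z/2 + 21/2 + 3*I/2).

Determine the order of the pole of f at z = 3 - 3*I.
1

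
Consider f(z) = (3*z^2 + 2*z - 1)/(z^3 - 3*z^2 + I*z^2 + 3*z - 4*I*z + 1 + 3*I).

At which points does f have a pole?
The singularities of f are the zeros of the denominator. Factoring,
  z^3 - 3*z^2 + I*z^2 + 3*z - 4*I*z + 1 + 3*I = (z - 1 + I)*(z + I)*(z - 2 - I)
so the candidates are z = 1 - I, z = -I, z = 2 + I.

Check the numerator P(z) = 3*z^2 + 2*z - 1 at each one:
  P(1 - I) = 1 - 8*I ≠ 0, so z = 1 - I is a (simple) pole.
  P(-I) = -4 - 2*I ≠ 0, so z = -I is a (simple) pole.
  P(2 + I) = 12 + 14*I ≠ 0, so z = 2 + I is a (simple) pole.

Poles of f: {-I, 1 - I, 2 + I}

Final answer: {-I, 1 - I, 2 + I}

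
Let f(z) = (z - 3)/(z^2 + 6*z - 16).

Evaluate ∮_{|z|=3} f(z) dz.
By the residue theorem, ∮_C f(z) dz = 2πi · (sum of the residues of f at the poles inside |z| = 3).

The denominator factors as (z - 2)*(z + 8), so the singularities of f are simple poles at z = 2, z = -8.
  |2|² = 4 < 9 = 3², so this pole is inside the contour.
  |-8|² = 64 > 9 = 3², so this pole is outside the contour.

With P(z) = z - 3 and Q(z) = z^2 + 6*z - 16, each pole is simple, so Res(f, z₀) = P(z₀)/Q'(z₀) with Q'(z) = 2*z + 6.
  Res(f, 2) = P(2)/Q'(2) = (-1)/(10) = -1/10

∮_C f(z) dz = 2πi · (-1/10) = -I*pi/5

Final answer: -I*pi/5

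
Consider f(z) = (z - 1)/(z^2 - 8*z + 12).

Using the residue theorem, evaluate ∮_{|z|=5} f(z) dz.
-I*pi/2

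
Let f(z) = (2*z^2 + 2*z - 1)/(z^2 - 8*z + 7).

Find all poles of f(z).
The singularities of f are the zeros of the denominator. Factoring,
  z^2 - 8*z + 7 = (z - 1)*(z - 7)
so the candidates are z = 1, z = 7.

Check the numerator P(z) = 2*z^2 + 2*z - 1 at each one:
  P(1) = 3 ≠ 0, so z = 1 is a (simple) pole.
  P(7) = 111 ≠ 0, so z = 7 is a (simple) pole.

Poles of f: {1, 7}

Final answer: {1, 7}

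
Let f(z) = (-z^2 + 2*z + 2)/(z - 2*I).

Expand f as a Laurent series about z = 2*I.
Put w = z - (2*I), i.e. z = w + 2*I. The denominator is w, so it suffices to rewrite the numerator in powers of w.

P(z) = -z^2 + 2*z + 2
P(w + 2*I) = 6 + 4*I + (2 - 4*I)*w - w^2

Dividing each term by w:
  f = (6 + 4*I)/w + 2 - 4*I - w

Substituting back w = z - 2*I:
  f(z) = (6 + 4*I)/(z - 2*I) + 2 - 4*I - (z - 2*I)

The series is finite because the numerator is a polynomial; the negative powers form the principal part, and the coefficient of 1/(z - 2*I) gives Res(f, 2*I) = 6 + 4*I.

Final answer: (6 + 4*I)/(z - 2*I) + 2 - 4*I - (z - 2*I)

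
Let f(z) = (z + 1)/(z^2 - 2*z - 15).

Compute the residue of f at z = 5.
3/4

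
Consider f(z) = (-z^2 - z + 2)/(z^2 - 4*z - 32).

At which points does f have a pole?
The singularities of f are the zeros of the denominator. Factoring,
  z^2 - 4*z - 32 = (z - 8)*(z + 4)
so the candidates are z = 8, z = -4.

Check the numerator P(z) = -z^2 - z + 2 at each one:
  P(8) = -70 ≠ 0, so z = 8 is a (simple) pole.
  P(-4) = -10 ≠ 0, so z = -4 is a (simple) pole.

Poles of f: {-4, 8}

Final answer: {-4, 8}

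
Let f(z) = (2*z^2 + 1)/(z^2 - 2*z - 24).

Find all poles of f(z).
{-4, 6}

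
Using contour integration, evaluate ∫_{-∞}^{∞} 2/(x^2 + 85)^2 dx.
Let f(z) = 2/(z^2 + 85)^2. The denominator has no real zeros and deg Q - deg P = 4 ≥ 2, so the integral of f over the upper semicircle |z| = R tends to 0 as R → ∞. Closing the contour in the upper half-plane,
  ∫_{-∞}^{∞} f(x) dx = 2πi · Σ Res(f, z_k)  over the poles with Im z_k > 0.

Zeros of the denominator: z^2 + 85 = 0 gives z = ±sqrt(85)*I.
Upper half-plane: z = sqrt(85)*I (a pole of order 2).

Write f(z) = g(z)/(z - sqrt(85)*I)^2 with g(z) = 2/(z + sqrt(85)*I)^2. For a double pole, Res(f, z₀) = g'(z₀):
  g'(z) = -4/(z + sqrt(85)*I)^3
  Res(f, sqrt(85)*I) = g'(sqrt(85)*I) = -sqrt(85)*I/14450

∫_{-∞}^{∞} f(x) dx = 2πi · (-sqrt(85)*I/14450) = sqrt(85)*pi/7225

Final answer: sqrt(85)*pi/7225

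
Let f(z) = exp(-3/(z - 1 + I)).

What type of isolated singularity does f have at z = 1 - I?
Let u = z - 1 + I. Then
  e^(-3/u) = Σ_{k≥0} (-3)^k/(k!·u^k) = 1 - 3/u + 9/(2*u^2) - 9/(2*u^3) + ...
which has infinitely many negative powers of u, so exp(-3/(z - 1 + I)) has an essential singularity at z = 1 - I.
So the singularity is essential.

Final answer: essential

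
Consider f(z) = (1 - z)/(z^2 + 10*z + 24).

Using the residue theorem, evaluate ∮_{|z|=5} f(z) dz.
By the residue theorem, ∮_C f(z) dz = 2πi · (sum of the residues of f at the poles inside |z| = 5).

The denominator factors as (z + 4)*(z + 6), so the singularities of f are simple poles at z = -4, z = -6.
  |-4|² = 16 < 25 = 5², so this pole is inside the contour.
  |-6|² = 36 > 25 = 5², so this pole is outside the contour.

With P(z) = 1 - z and Q(z) = z^2 + 10*z + 24, each pole is simple, so Res(f, z₀) = P(z₀)/Q'(z₀) with Q'(z) = 2*z + 10.
  Res(f, -4) = P(-4)/Q'(-4) = (5)/(2) = 5/2

∮_C f(z) dz = 2πi · (5/2) = 5*I*pi

Final answer: 5*I*pi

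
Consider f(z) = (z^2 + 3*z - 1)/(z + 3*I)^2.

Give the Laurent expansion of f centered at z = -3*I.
Put w = z - (-3*I), i.e. z = w - 3*I. The denominator is w^2, so it suffices to rewrite the numerator in powers of w.

P(z) = z^2 + 3*z - 1
P(w - 3*I) = -10 - 9*I + (3 - 6*I)*w + w^2

Dividing each term by w^2:
  f = (-10 - 9*I)/w^2 + (3 - 6*I)/w + 1

Substituting back w = z + 3*I:
  f(z) = (-10 - 9*I)/(z + 3*I)^2 + (3 - 6*I)/(z + 3*I) + 1

The series is finite because the numerator is a polynomial; the negative powers form the principal part, and the coefficient of 1/(z + 3*I) gives Res(f, -3*I) = 3 - 6*I.

Final answer: (-10 - 9*I)/(z + 3*I)^2 + (3 - 6*I)/(z + 3*I) + 1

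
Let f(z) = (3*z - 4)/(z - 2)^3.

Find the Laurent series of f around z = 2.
Put w = z - (2), i.e. z = w + 2. The denominator is w^3, so it suffices to rewrite the numerator in powers of w.

P(z) = 3*z - 4
P(w + 2) = 2 + 3*w

Dividing each term by w^3:
  f = 2/w^3 + 3/w^2

Substituting back w = z - 2:
  f(z) = 2/(z - 2)^3 + 3/(z - 2)^2

The series is finite because the numerator is a polynomial; the negative powers form the principal part.

Final answer: 2/(z - 2)^3 + 3/(z - 2)^2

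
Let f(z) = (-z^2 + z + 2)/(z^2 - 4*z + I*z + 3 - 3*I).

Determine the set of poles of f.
The singularities of f are the zeros of the denominator. Factoring,
  z^2 - 4*z + I*z + 3 - 3*I = (z - 3)*(z - 1 + I)
so the candidates are z = 3, z = 1 - I.

Check the numerator P(z) = -z^2 + z + 2 at each one:
  P(3) = -4 ≠ 0, so z = 3 is a (simple) pole.
  P(1 - I) = 3 + I ≠ 0, so z = 1 - I is a (simple) pole.

Poles of f: {1 - I, 3}

Final answer: {1 - I, 3}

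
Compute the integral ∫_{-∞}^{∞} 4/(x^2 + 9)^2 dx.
Let f(z) = 4/(z^2 + 9)^2. The denominator has no real zeros and deg Q - deg P = 4 ≥ 2, so the integral of f over the upper semicircle |z| = R tends to 0 as R → ∞. Closing the contour in the upper half-plane,
  ∫_{-∞}^{∞} f(x) dx = 2πi · Σ Res(f, z_k)  over the poles with Im z_k > 0.

Zeros of the denominator: z^2 + 9 = 0 gives z = ±3*I.
Upper half-plane: z = 3*I (a pole of order 2).

Write f(z) = g(z)/(z - 3*I)^2 with g(z) = 4/(z + 3*I)^2. For a double pole, Res(f, z₀) = g'(z₀):
  g'(z) = -8/(z + 3*I)^3
  Res(f, 3*I) = g'(3*I) = -I/27

∫_{-∞}^{∞} f(x) dx = 2πi · (-I/27) = 2*pi/27

Final answer: 2*pi/27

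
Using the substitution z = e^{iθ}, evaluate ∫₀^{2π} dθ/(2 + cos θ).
Let J = ∫₀^{2π} dθ/(2 + cos θ).
Put z = e^{iθ}: then cos θ = (z + 1/z)/2, dθ = dz/(iz), and z runs once counterclockwise around |z| = 1:
  J = ∮_{|z|=1} 1/(2 + (z + 1/z)/2) · dz/(iz) = (2/i) ∮_{|z|=1} dz/(z^2 + 4*z + 1).
The roots of z^2 + 4*z + 1 are z = (-2 ± sqrt(2^2 - 1^2)), with sqrt(3) = sqrt(3); their product is 1, so only z₊ = -2 + sqrt(3) lies inside the unit circle (z₋ = -2 - sqrt(3) lies outside).
z₊ is a simple zero of q(z) = z^2 + 4*z + 1, so Res(1/q, z₊) = 1/q'(z₊) with q'(z) = 2*z + 4; and q'(z₊) = (z₊ - z₋) = 2*sqrt(3).
Therefore J = (2/i) · 2πi · 1/(2*sqrt(3)) = 2*pi/(sqrt(3)) = 2*sqrt(3)*pi/3

Final answer: 2*sqrt(3)*pi/3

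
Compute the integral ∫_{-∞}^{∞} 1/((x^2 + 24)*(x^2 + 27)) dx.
pi*(-4*sqrt(3) + 3*sqrt(6))/108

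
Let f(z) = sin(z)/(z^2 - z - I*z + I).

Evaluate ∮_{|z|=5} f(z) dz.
By the residue theorem, ∮_C f(z) dz = 2πi · (sum of the residues of f at the poles inside |z| = 5).

The denominator factors as (z - I)*(z - 1), so the singularities of f are simple poles at z = I, z = 1.
  |I|² = 1 < 25 = 5², so this pole is inside the contour.
  |1|² = 1 < 25 = 5², so this pole is inside the contour.

With P(z) = sin(z) and Q(z) = z^2 - z - I*z + I, each pole is simple, so Res(f, z₀) = P(z₀)/Q'(z₀) with Q'(z) = 2*z - 1 - I.
  Res(f, I) = P(I)/Q'(I) = (I*sinh(1))/(-1 + I) = (1/2 - I/2)*sinh(1)
  Res(f, 1) = P(1)/Q'(1) = (sin(1))/(1 - I) = (1/2 + I/2)*sin(1)

Sum of residues inside C: (1/2 - I/2)*sinh(1) + (1/2 + I/2)*sin(1)
∮_C f(z) dz = 2πi · ((1/2 - I/2)*sinh(1) + (1/2 + I/2)*sin(1)) = pi*(-1 + I)*sin(1) + pi*(1 + I)*sinh(1)

Final answer: pi*(-1 + I)*sin(1) + pi*(1 + I)*sinh(1)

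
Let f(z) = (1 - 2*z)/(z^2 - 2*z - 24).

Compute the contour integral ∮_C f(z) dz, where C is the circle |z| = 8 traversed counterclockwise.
By the residue theorem, ∮_C f(z) dz = 2πi · (sum of the residues of f at the poles inside |z| = 8).

The denominator factors as (z - 6)*(z + 4), so the singularities of f are simple poles at z = 6, z = -4.
  |6|² = 36 < 64 = 8², so this pole is inside the contour.
  |-4|² = 16 < 64 = 8², so this pole is inside the contour.

With P(z) = 1 - 2*z and Q(z) = z^2 - 2*z - 24, each pole is simple, so Res(f, z₀) = P(z₀)/Q'(z₀) with Q'(z) = 2*z - 2.
  Res(f, 6) = P(6)/Q'(6) = (-11)/(10) = -11/10
  Res(f, -4) = P(-4)/Q'(-4) = (9)/(-10) = -9/10

Sum of residues inside C: -2
∮_C f(z) dz = 2πi · (-2) = -4*I*pi

Final answer: -4*I*pi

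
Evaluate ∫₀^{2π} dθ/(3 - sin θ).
Call the integral J. The integrand is 2π-periodic and we integrate over a full period, so shifting θ does not change the value (θ → θ + π/2 turns sin θ into cos θ; θ → θ + π flips the sign of the trig term). Hence
  J = ∫₀^{2π} dθ/(3 + cos θ).
Put z = e^{iθ}: then cos θ = (z + 1/z)/2, dθ = dz/(iz), and z runs once counterclockwise around |z| = 1:
  J = ∮_{|z|=1} 1/(3 + (z + 1/z)/2) · dz/(iz) = (2/i) ∮_{|z|=1} dz/(z^2 + 6*z + 1).
The roots of z^2 + 6*z + 1 are z = (-3 ± sqrt(3^2 - 1^2)), with sqrt(8) = 2*sqrt(2); their product is 1, so only z₊ = -3 + 2*sqrt(2) lies inside the unit circle (z₋ = -3 - 2*sqrt(2) lies outside).
z₊ is a simple zero of q(z) = z^2 + 6*z + 1, so Res(1/q, z₊) = 1/q'(z₊) with q'(z) = 2*z + 6; and q'(z₊) = (z₊ - z₋) = 4*sqrt(2).
Therefore J = (2/i) · 2πi · 1/(4*sqrt(2)) = 2*pi/(2*sqrt(2)) = sqrt(2)*pi/2

Final answer: sqrt(2)*pi/2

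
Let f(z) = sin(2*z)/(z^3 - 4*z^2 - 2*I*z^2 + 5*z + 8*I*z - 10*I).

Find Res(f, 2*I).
Write f(z) = P(z)/Q(z) with P(z) = sin(2*z) and Q(z) = z^3 - 4*z^2 - 2*I*z^2 + 5*z + 8*I*z - 10*I.
The denominator factors as Q(z) = (z - 2 - I)*(z - 2 + I)*(z - 2*I), so z = 2*I is a simple zero of Q and P is analytic there; z = 2*I is therefore a simple pole and
  Res(f, z₀) = P(z₀)/Q'(z₀).

Q'(z) = 3*z^2 - 8*z - 4*I*z + 5 + 8*I, so Q'(2*I) = 1 - 8*I.
P(2*I) = I*sinh(4).

Res(f, 2*I) = (I*sinh(4))/(1 - 8*I) = (-8/65 + I/65)*sinh(4)

Final answer: (-8/65 + I/65)*sinh(4)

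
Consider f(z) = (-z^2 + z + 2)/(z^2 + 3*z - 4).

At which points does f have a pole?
The singularities of f are the zeros of the denominator. Factoring,
  z^2 + 3*z - 4 = (z + 4)*(z - 1)
so the candidates are z = -4, z = 1.

Check the numerator P(z) = -z^2 + z + 2 at each one:
  P(-4) = -18 ≠ 0, so z = -4 is a (simple) pole.
  P(1) = 2 ≠ 0, so z = 1 is a (simple) pole.

Poles of f: {-4, 1}

Final answer: {-4, 1}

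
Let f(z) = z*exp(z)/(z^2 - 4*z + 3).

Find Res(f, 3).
Write f(z) = P(z)/Q(z) with P(z) = z*exp(z) and Q(z) = z^2 - 4*z + 3.
The denominator factors as Q(z) = (z - 1)*(z - 3), so z = 3 is a simple zero of Q and P is analytic there; z = 3 is therefore a simple pole and
  Res(f, z₀) = P(z₀)/Q'(z₀).

Q'(z) = 2*z - 4, so Q'(3) = 2.
P(3) = 3*exp(3).

Res(f, 3) = (3*exp(3))/(2) = 3*exp(3)/2

Final answer: 3*exp(3)/2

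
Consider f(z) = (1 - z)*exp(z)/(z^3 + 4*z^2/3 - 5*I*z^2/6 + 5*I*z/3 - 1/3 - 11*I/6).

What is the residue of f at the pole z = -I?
(-51/205 - 33*I/205)*exp(-I)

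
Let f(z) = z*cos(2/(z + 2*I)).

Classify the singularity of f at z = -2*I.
essential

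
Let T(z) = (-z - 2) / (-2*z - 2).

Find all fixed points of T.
{-sqrt(17)/4 - 1/4, -1/4 + sqrt(17)/4}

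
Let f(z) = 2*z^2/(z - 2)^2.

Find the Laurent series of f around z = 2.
Put w = z - (2), i.e. z = w + 2. The denominator is w^2, so it suffices to rewrite the numerator in powers of w.

P(z) = 2*z^2
P(w + 2) = 8 + 8*w + 2*w^2

Dividing each term by w^2:
  f = 8/w^2 + 8/w + 2

Substituting back w = z - 2:
  f(z) = 8/(z - 2)^2 + 8/(z - 2) + 2

The series is finite because the numerator is a polynomial; the negative powers form the principal part, and the coefficient of 1/(z - 2) gives Res(f, 2) = 8.

Final answer: 8/(z - 2)^2 + 8/(z - 2) + 2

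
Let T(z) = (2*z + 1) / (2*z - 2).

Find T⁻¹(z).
Set w = T(z) = (2*z + 1) / (2*z - 2) and solve for z:
  w*(2*z - 2) = 2*z + 1
  -2*w + z*(2*w - 2) - 1 = 0
  z*(2*w - 2) = 2*w + 1
  z = (-2*w - 1)/(2 - 2*w)
Renaming the variable, T⁻¹(z) = (-2*z - 1)/(-2*z + 2) = (2*z + 1)/(2*z - 2).
(Check: ad - bc = -6 ≠ 0, so T is invertible.)

Final answer: (2*z + 1)/(2*z - 2)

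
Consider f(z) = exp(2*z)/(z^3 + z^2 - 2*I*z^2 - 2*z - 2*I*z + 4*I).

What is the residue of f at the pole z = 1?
(1/15 + 2*I/15)*exp(2)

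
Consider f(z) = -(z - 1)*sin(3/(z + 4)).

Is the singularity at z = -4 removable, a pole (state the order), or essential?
Let u = z + 4. Then
  sin(3/u) = Σ_{k≥0} (-1)^k (3)^(2k+1)/((2k+1)!·u^(2k+1)) = 3/u - 9/(2*u^3) + 81/(40*u^5) + ...
which has infinitely many negative powers of u, so sin(3/(z + 4)) has an essential singularity at z = -4.
The extra factor z - 1 is a nonzero polynomial; if the product had at most a pole at z = -4, dividing by that polynomial would leave sin(3/(z + 4)) with at most a pole too — contradiction. (Equivalently, the product's Laurent series still has infinitely many negative powers.)
So the singularity is essential.

Final answer: essential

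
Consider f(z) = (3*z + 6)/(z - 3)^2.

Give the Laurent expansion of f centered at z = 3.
15/(z - 3)^2 + 3/(z - 3)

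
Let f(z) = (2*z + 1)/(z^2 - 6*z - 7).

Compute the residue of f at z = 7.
Write f(z) = P(z)/Q(z) with P(z) = 2*z + 1 and Q(z) = z^2 - 6*z - 7.
The denominator factors as Q(z) = (z + 1)*(z - 7), so z = 7 is a simple zero of Q and P is analytic there; z = 7 is therefore a simple pole and
  Res(f, z₀) = P(z₀)/Q'(z₀).

Q'(z) = 2*z - 6, so Q'(7) = 8.
P(7) = 15.

Res(f, 7) = (15)/(8) = 15/8

Final answer: 15/8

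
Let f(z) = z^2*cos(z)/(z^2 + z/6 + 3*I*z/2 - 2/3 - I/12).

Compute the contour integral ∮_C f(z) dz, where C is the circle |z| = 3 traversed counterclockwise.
By the residue theorem, ∮_C f(z) dz = 2πi · (sum of the residues of f at the poles inside |z| = 3).

The denominator factors as (z - 1/3 + I/2)*(z + 1/2 + I), so the singularities of f are simple poles at z = 1/3 - I/2, z = -1/2 - I.
  |1/3 - I/2|² = 13/36 < 9 = 3², so this pole is inside the contour.
  |-1/2 - I|² = 5/4 < 9 = 3², so this pole is inside the contour.

With P(z) = z^2*cos(z) and Q(z) = z^2 + z/6 + 3*I*z/2 - 2/3 - I/12, each pole is simple, so Res(f, z₀) = P(z₀)/Q'(z₀) with Q'(z) = 2*z + 1/6 + 3*I/2.
  Res(f, 1/3 - I/2) = P(1/3 - I/2)/Q'(1/3 - I/2) = ((-5/36 - I/3)*cos(1/3 - I/2))/(5/6 + I/2) = (-61/204 - 15*I/68)*cos(1/3 - I/2)
  Res(f, -1/2 - I) = P(-1/2 - I)/Q'(-1/2 - I) = ((-3/4 + I)*cos(1/2 + I))/(-5/6 - I/2) = (9/68 - 87*I/68)*cos(1/2 + I)

Sum of residues inside C: (9/68 - 87*I/68)*cos(1/2 + I) + (-61/204 - 15*I/68)*cos(1/3 - I/2)
∮_C f(z) dz = 2πi · ((9/68 - 87*I/68)*cos(1/2 + I) + (-61/204 - 15*I/68)*cos(1/3 - I/2)) = pi*(87/34 + 9*I/34)*cos(1/2 + I) + pi*(15/34 - 61*I/102)*cos(1/3 - I/2)

Final answer: pi*(87/34 + 9*I/34)*cos(1/2 + I) + pi*(15/34 - 61*I/102)*cos(1/3 - I/2)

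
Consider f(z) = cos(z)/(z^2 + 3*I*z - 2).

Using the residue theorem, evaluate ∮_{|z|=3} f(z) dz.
By the residue theorem, ∮_C f(z) dz = 2πi · (sum of the residues of f at the poles inside |z| = 3).

The denominator factors as (z + 2*I)*(z + I), so the singularities of f are simple poles at z = -2*I, z = -I.
  |-2*I|² = 4 < 9 = 3², so this pole is inside the contour.
  |-I|² = 1 < 9 = 3², so this pole is inside the contour.

With P(z) = cos(z) and Q(z) = z^2 + 3*I*z - 2, each pole is simple, so Res(f, z₀) = P(z₀)/Q'(z₀) with Q'(z) = 2*z + 3*I.
  Res(f, -2*I) = P(-2*I)/Q'(-2*I) = (cosh(2))/(-I) = I*cosh(2)
  Res(f, -I) = P(-I)/Q'(-I) = (cosh(1))/(I) = -I*cosh(1)

Sum of residues inside C: -I*cosh(1) + I*cosh(2)
∮_C f(z) dz = 2πi · (-I*cosh(1) + I*cosh(2)) = -2*pi*cosh(2) + 2*pi*cosh(1)

Final answer: -2*pi*cosh(2) + 2*pi*cosh(1)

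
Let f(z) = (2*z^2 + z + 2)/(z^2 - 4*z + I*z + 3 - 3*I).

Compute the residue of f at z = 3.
Write f(z) = P(z)/Q(z) with P(z) = 2*z^2 + z + 2 and Q(z) = z^2 - 4*z + I*z + 3 - 3*I.
The denominator factors as Q(z) = (z - 3)*(z - 1 + I), so z = 3 is a simple zero of Q and P is analytic there; z = 3 is therefore a simple pole and
  Res(f, z₀) = P(z₀)/Q'(z₀).

Q'(z) = 2*z - 4 + I, so Q'(3) = 2 + I.
P(3) = 23.

Res(f, 3) = (23)/(2 + I) = 46/5 - 23*I/5

Final answer: 46/5 - 23*I/5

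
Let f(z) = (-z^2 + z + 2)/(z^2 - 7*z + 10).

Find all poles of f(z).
{5}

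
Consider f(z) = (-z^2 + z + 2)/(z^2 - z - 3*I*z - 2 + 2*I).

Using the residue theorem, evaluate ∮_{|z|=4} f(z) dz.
By the residue theorem, ∮_C f(z) dz = 2πi · (sum of the residues of f at the poles inside |z| = 4).

The denominator factors as (z - 1 - I)*(z - 2*I), so the singularities of f are simple poles at z = 1 + I, z = 2*I.
  |1 + I|² = 2 < 16 = 4², so this pole is inside the contour.
  |2*I|² = 4 < 16 = 4², so this pole is inside the contour.

With P(z) = -z^2 + z + 2 and Q(z) = z^2 - z - 3*I*z - 2 + 2*I, each pole is simple, so Res(f, z₀) = P(z₀)/Q'(z₀) with Q'(z) = 2*z - 1 - 3*I.
  Res(f, 1 + I) = P(1 + I)/Q'(1 + I) = (3 - I)/(1 - I) = 2 + I
  Res(f, 2*I) = P(2*I)/Q'(2*I) = (6 + 2*I)/(-1 + I) = -2 - 4*I

Sum of residues inside C: -3*I
∮_C f(z) dz = 2πi · (-3*I) = 6*pi

Final answer: 6*pi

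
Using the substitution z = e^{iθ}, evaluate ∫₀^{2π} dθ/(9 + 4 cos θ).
Let J = ∫₀^{2π} dθ/(9 + 4 cos θ).
Put z = e^{iθ}: then cos θ = (z + 1/z)/2, dθ = dz/(iz), and z runs once counterclockwise around |z| = 1:
  J = ∮_{|z|=1} 1/(9 + 4*(z + 1/z)/2) · dz/(iz) = (2/i) ∮_{|z|=1} dz/(4*z^2 + 18*z + 4).
The roots of 4*z^2 + 18*z + 4 are z = (-9 ± sqrt(9^2 - 4^2))/4, with sqrt(65) = sqrt(65); their product is 1, so only z₊ = -9/4 + sqrt(65)/4 lies inside the unit circle (z₋ = -9/4 - sqrt(65)/4 lies outside).
z₊ is a simple zero of q(z) = 4*z^2 + 18*z + 4, so Res(1/q, z₊) = 1/q'(z₊) with q'(z) = 8*z + 18; and q'(z₊) = 4*(z₊ - z₋) = 2*sqrt(65).
Therefore J = (2/i) · 2πi · 1/(2*sqrt(65)) = 2*pi/(sqrt(65)) = 2*sqrt(65)*pi/65

Final answer: 2*sqrt(65)*pi/65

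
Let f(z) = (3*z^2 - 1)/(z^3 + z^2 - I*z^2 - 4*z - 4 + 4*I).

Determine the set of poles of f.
The singularities of f are the zeros of the denominator. Factoring,
  z^3 + z^2 - I*z^2 - 4*z - 4 + 4*I = (z - 2)*(z + 1 - I)*(z + 2)
so the candidates are z = 2, z = -1 + I, z = -2.

Check the numerator P(z) = 3*z^2 - 1 at each one:
  P(2) = 11 ≠ 0, so z = 2 is a (simple) pole.
  P(-1 + I) = -1 - 6*I ≠ 0, so z = -1 + I is a (simple) pole.
  P(-2) = 11 ≠ 0, so z = -2 is a (simple) pole.

Poles of f: {-2, -1 + I, 2}

Final answer: {-2, -1 + I, 2}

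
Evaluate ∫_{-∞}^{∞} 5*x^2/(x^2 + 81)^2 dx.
5*pi/18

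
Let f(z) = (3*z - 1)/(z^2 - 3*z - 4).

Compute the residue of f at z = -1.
Write f(z) = P(z)/Q(z) with P(z) = 3*z - 1 and Q(z) = z^2 - 3*z - 4.
The denominator factors as Q(z) = (z + 1)*(z - 4), so z = -1 is a simple zero of Q and P is analytic there; z = -1 is therefore a simple pole and
  Res(f, z₀) = P(z₀)/Q'(z₀).

Q'(z) = 2*z - 3, so Q'(-1) = -5.
P(-1) = -4.

Res(f, -1) = (-4)/(-5) = 4/5

Final answer: 4/5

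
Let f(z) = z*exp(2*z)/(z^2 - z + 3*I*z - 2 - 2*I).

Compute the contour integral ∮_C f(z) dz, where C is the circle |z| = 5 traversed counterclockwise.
By the residue theorem, ∮_C f(z) dz = 2πi · (sum of the residues of f at the poles inside |z| = 5).

The denominator factors as (z + 2*I)*(z - 1 + I), so the singularities of f are simple poles at z = -2*I, z = 1 - I.
  |-2*I|² = 4 < 25 = 5², so this pole is inside the contour.
  |1 - I|² = 2 < 25 = 5², so this pole is inside the contour.

With P(z) = z*exp(2*z) and Q(z) = z^2 - z + 3*I*z - 2 - 2*I, each pole is simple, so Res(f, z₀) = P(z₀)/Q'(z₀) with Q'(z) = 2*z - 1 + 3*I.
  Res(f, -2*I) = P(-2*I)/Q'(-2*I) = (-2*I*exp(-4*I))/(-1 - I) = (1 + I)*exp(-4*I)
  Res(f, 1 - I) = P(1 - I)/Q'(1 - I) = ((1 - I)*exp(2 - 2*I))/(1 + I) = -I*exp(2 - 2*I)

Sum of residues inside C: (1 + I)*exp(-4*I) - I*exp(2 - 2*I)
∮_C f(z) dz = 2πi · ((1 + I)*exp(-4*I) - I*exp(2 - 2*I)) = 2*pi*exp(2 - 2*I) + pi*(-2 + 2*I)*exp(-4*I)

Final answer: 2*pi*exp(2 - 2*I) + pi*(-2 + 2*I)*exp(-4*I)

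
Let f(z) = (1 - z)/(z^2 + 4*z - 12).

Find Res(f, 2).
Write f(z) = P(z)/Q(z) with P(z) = 1 - z and Q(z) = z^2 + 4*z - 12.
The denominator factors as Q(z) = (z - 2)*(z + 6), so z = 2 is a simple zero of Q and P is analytic there; z = 2 is therefore a simple pole and
  Res(f, z₀) = P(z₀)/Q'(z₀).

Q'(z) = 2*z + 4, so Q'(2) = 8.
P(2) = -1.

Res(f, 2) = (-1)/(8) = -1/8

Final answer: -1/8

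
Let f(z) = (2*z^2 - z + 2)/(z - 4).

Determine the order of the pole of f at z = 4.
Factor the denominator:
  z - 4 = (z - 4)

The numerator P(z) = 2*z^2 - z + 2 has P(4) = 30 ≠ 0, so no factor of (z - 4) cancels.
Near z = 4 we can therefore write f(z) = g(z)/(z - 4) with g analytic at 4 and g(4) ≠ 0 (g is just the numerator).

Hence z = 4 is a pole of order 1.

Final answer: 1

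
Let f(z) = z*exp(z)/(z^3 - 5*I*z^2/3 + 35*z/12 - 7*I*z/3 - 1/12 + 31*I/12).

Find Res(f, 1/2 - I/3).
(9/97 + 57*I/970)*exp(1/2 - I/3)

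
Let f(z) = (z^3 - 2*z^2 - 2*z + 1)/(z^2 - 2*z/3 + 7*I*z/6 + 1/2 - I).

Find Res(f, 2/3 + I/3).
-98/137 + 302*I/1233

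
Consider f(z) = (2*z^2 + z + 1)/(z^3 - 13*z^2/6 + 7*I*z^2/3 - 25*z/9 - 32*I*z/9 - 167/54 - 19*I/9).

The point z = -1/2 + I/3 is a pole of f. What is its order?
Factor the denominator:
  z^3 - 13*z^2/6 + 7*I*z^2/3 - 25*z/9 - 32*I*z/9 - 167/54 - 19*I/9 = (z + 1/2 - I/3)*(z + 1/3 + 2*I)*(z - 3 + 2*I/3)

The numerator P(z) = 2*z^2 + z + 1 has P(-1/2 + I/3) = 7/9 - I/3 ≠ 0, so no factor of (z + 1/2 - I/3) cancels.
Near z = -1/2 + I/3 we can therefore write f(z) = g(z)/(z + 1/2 - I/3) with g analytic at -1/2 + I/3 and g(-1/2 + I/3) ≠ 0 (g is the numerator divided by the remaining denominator factors).

Hence z = -1/2 + I/3 is a pole of order 1.

Final answer: 1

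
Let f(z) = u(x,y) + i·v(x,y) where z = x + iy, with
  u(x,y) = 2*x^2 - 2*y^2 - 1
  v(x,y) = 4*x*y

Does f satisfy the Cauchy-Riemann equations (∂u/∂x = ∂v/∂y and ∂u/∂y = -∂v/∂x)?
∂u/∂x = 4*x
∂v/∂y = 4*x
∂u/∂y = -4*y
∂v/∂x = 4*y
∂u/∂x = ∂v/∂y and ∂u/∂y = -∂v/∂x hold identically; f is analytic.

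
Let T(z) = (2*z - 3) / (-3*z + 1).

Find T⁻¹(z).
Set w = T(z) = (2*z - 3) / (-3*z + 1) and solve for z:
  w*(-3*z + 1) = 2*z - 3
  w + z*(-3*w - 2) + 3 = 0
  z*(-3*w - 2) = -w - 3
  z = (w + 3)/(3*w + 2)
Renaming the variable, T⁻¹(z) = (z + 3)/(3*z + 2).
(Check: ad - bc = -7 ≠ 0, so T is invertible.)

Final answer: (z + 3)/(3*z + 2)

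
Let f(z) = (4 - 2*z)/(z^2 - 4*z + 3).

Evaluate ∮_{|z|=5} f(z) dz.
By the residue theorem, ∮_C f(z) dz = 2πi · (sum of the residues of f at the poles inside |z| = 5).

The denominator factors as (z - 1)*(z - 3), so the singularities of f are simple poles at z = 1, z = 3.
  |1|² = 1 < 25 = 5², so this pole is inside the contour.
  |3|² = 9 < 25 = 5², so this pole is inside the contour.

With P(z) = 4 - 2*z and Q(z) = z^2 - 4*z + 3, each pole is simple, so Res(f, z₀) = P(z₀)/Q'(z₀) with Q'(z) = 2*z - 4.
  Res(f, 1) = P(1)/Q'(1) = (2)/(-2) = -1
  Res(f, 3) = P(3)/Q'(3) = (-2)/(2) = -1

Sum of residues inside C: -2
∮_C f(z) dz = 2πi · (-2) = -4*I*pi

Final answer: -4*I*pi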